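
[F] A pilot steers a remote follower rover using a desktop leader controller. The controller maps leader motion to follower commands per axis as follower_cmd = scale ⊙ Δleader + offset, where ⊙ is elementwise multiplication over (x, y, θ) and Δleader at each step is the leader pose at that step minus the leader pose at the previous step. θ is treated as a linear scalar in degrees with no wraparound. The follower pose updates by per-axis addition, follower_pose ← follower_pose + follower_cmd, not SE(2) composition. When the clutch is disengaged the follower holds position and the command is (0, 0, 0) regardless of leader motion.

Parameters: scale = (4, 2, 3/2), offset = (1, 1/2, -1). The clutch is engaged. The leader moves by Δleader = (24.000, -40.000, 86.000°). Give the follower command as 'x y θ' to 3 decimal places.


axis x: 4·24.000 + 1 = 97.000
axis y: 2·-40.000 + 1/2 = -79.500
axis θ: 3/2·86.000 + -1 = 128.000

97.000 -79.500 128.000


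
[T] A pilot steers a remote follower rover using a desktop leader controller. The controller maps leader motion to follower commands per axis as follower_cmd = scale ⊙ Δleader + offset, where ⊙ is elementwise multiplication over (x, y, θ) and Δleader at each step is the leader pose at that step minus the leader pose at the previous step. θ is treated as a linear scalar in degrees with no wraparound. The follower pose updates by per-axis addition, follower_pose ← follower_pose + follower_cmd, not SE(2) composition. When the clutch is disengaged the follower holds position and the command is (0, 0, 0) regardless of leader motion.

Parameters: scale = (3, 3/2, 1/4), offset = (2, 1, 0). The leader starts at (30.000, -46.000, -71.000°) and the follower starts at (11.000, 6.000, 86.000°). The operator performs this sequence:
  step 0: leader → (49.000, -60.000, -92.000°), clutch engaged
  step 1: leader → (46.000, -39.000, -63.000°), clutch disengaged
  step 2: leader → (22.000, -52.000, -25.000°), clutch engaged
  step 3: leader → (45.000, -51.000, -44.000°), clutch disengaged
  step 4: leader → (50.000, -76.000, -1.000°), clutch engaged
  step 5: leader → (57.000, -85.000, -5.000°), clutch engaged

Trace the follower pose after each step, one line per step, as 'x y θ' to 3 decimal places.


70.000 -14.000 80.750
70.000 -14.000 80.750
0.000 -32.500 90.250
0.000 -32.500 90.250
17.000 -69.000 101.000
40.000 -81.500 100.000

step 0: Δleader=(19.000, -14.000, -21.000°), engaged; cmd=(59.000, -20.000, -5.250°) → follower=(70.000, -14.000, 80.750°)
step 1: Δleader=(-3.000, 21.000, 29.000°), disengaged; cmd=(0,0,0) → follower holds at (70.000, -14.000, 80.750°)
step 2: Δleader=(-24.000, -13.000, 38.000°), engaged; cmd=(-70.000, -18.500, 9.500°) → follower=(0.000, -32.500, 90.250°)
step 3: Δleader=(23.000, 1.000, -19.000°), disengaged; cmd=(0,0,0) → follower holds at (0.000, -32.500, 90.250°)
step 4: Δleader=(5.000, -25.000, 43.000°), engaged; cmd=(17.000, -36.500, 10.750°) → follower=(17.000, -69.000, 101.000°)
step 5: Δleader=(7.000, -9.000, -4.000°), engaged; cmd=(23.000, -12.500, -1.000°) → follower=(40.000, -81.500, 100.000°)


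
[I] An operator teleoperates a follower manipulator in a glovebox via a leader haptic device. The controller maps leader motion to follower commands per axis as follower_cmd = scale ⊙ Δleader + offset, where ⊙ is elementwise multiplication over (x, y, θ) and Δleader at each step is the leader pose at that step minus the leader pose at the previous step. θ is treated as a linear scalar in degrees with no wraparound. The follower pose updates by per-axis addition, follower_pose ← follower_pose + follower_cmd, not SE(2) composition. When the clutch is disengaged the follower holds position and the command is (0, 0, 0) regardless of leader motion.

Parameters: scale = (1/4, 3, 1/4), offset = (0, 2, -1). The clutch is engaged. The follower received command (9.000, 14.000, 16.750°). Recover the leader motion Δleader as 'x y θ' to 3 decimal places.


36.000 4.000 71.000

axis x: (9.000 − 0) / (1/4) = 36.000
axis y: (14.000 − 2) / (3) = 4.000
axis θ: (16.750 − -1) / (1/4) = 71.000


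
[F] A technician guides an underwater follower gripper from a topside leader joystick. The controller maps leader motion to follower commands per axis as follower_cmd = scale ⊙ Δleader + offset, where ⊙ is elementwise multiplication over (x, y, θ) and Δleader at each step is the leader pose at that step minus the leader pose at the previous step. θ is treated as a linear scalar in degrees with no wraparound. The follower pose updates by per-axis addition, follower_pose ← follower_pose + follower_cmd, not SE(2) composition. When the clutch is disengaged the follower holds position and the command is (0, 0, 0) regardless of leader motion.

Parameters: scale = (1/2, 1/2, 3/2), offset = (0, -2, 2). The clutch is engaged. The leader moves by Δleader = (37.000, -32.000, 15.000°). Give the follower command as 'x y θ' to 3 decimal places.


axis x: 1/2·37.000 + 0 = 18.500
axis y: 1/2·-32.000 + -2 = -18.000
axis θ: 3/2·15.000 + 2 = 24.500

18.500 -18.000 24.500


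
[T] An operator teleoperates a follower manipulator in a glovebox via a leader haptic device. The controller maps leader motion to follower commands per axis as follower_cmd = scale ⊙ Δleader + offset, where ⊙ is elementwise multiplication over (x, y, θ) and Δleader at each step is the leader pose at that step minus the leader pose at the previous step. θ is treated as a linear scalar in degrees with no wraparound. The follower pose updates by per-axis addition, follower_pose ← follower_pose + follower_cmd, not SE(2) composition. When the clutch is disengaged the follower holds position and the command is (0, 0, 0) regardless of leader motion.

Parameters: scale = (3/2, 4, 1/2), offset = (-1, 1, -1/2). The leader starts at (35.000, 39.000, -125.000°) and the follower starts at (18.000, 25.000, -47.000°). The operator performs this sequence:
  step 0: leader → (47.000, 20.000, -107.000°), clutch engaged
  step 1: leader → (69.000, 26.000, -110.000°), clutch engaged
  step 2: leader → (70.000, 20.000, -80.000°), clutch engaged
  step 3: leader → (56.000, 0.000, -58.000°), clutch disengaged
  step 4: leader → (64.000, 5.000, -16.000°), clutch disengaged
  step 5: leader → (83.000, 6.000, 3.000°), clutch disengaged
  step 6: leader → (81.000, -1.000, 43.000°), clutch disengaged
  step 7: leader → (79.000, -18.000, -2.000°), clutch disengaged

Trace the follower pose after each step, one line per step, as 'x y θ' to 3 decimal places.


step 0: Δleader=(12.000, -19.000, 18.000°), engaged; cmd=(17.000, -75.000, 8.500°) → follower=(35.000, -50.000, -38.500°)
step 1: Δleader=(22.000, 6.000, -3.000°), engaged; cmd=(32.000, 25.000, -2.000°) → follower=(67.000, -25.000, -40.500°)
step 2: Δleader=(1.000, -6.000, 30.000°), engaged; cmd=(0.500, -23.000, 14.500°) → follower=(67.500, -48.000, -26.000°)
step 3: Δleader=(-14.000, -20.000, 22.000°), disengaged; cmd=(0,0,0) → follower holds at (67.500, -48.000, -26.000°)
step 4: Δleader=(8.000, 5.000, 42.000°), disengaged; cmd=(0,0,0) → follower holds at (67.500, -48.000, -26.000°)
step 5: Δleader=(19.000, 1.000, 19.000°), disengaged; cmd=(0,0,0) → follower holds at (67.500, -48.000, -26.000°)
step 6: Δleader=(-2.000, -7.000, 40.000°), disengaged; cmd=(0,0,0) → follower holds at (67.500, -48.000, -26.000°)
step 7: Δleader=(-2.000, -17.000, -45.000°), disengaged; cmd=(0,0,0) → follower holds at (67.500, -48.000, -26.000°)

35.000 -50.000 -38.500
67.000 -25.000 -40.500
67.500 -48.000 -26.000
67.500 -48.000 -26.000
67.500 -48.000 -26.000
67.500 -48.000 -26.000
67.500 -48.000 -26.000
67.500 -48.000 -26.000


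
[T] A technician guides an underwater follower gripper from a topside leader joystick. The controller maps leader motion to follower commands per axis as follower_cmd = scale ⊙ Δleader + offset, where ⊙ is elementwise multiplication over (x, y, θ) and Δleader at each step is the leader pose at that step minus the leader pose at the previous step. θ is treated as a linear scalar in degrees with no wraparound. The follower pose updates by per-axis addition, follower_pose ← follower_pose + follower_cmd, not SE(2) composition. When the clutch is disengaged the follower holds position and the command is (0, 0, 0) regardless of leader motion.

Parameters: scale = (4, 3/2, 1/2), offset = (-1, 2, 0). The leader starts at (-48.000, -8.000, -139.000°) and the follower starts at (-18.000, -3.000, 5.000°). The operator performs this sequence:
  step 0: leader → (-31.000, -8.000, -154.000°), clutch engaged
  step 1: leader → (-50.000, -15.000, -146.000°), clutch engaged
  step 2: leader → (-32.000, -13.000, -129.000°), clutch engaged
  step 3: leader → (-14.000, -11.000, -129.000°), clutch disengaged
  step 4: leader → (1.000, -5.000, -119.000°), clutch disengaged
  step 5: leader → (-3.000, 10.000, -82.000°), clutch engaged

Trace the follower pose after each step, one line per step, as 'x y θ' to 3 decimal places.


step 0: Δleader=(17.000, 0.000, -15.000°), engaged; cmd=(67.000, 2.000, -7.500°) → follower=(49.000, -1.000, -2.500°)
step 1: Δleader=(-19.000, -7.000, 8.000°), engaged; cmd=(-77.000, -8.500, 4.000°) → follower=(-28.000, -9.500, 1.500°)
step 2: Δleader=(18.000, 2.000, 17.000°), engaged; cmd=(71.000, 5.000, 8.500°) → follower=(43.000, -4.500, 10.000°)
step 3: Δleader=(18.000, 2.000, 0.000°), disengaged; cmd=(0,0,0) → follower holds at (43.000, -4.500, 10.000°)
step 4: Δleader=(15.000, 6.000, 10.000°), disengaged; cmd=(0,0,0) → follower holds at (43.000, -4.500, 10.000°)
step 5: Δleader=(-4.000, 15.000, 37.000°), engaged; cmd=(-17.000, 24.500, 18.500°) → follower=(26.000, 20.000, 28.500°)

49.000 -1.000 -2.500
-28.000 -9.500 1.500
43.000 -4.500 10.000
43.000 -4.500 10.000
43.000 -4.500 10.000
26.000 20.000 28.500


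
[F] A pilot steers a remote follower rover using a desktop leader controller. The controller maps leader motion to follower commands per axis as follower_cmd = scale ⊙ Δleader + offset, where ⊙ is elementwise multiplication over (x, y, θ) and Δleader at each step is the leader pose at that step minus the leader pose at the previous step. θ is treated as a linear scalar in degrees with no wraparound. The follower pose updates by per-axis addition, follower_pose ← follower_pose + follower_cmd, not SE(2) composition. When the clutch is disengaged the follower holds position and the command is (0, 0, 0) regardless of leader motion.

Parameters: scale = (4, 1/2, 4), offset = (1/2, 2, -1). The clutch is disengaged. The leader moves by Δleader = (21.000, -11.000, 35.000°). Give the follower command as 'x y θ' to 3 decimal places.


0.000 0.000 0.000

clutch disengaged → follower holds; cmd = (0, 0, 0)


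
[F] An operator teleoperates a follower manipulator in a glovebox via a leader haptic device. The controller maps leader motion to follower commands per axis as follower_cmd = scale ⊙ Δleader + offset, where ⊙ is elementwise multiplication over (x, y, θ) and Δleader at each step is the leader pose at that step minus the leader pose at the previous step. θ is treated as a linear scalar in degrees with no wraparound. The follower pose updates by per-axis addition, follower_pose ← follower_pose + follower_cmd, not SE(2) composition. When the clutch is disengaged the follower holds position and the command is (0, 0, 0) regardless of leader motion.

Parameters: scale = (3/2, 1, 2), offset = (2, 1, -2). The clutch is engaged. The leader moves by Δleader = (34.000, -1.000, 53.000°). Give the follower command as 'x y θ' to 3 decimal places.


53.000 0.000 104.000

axis x: 3/2·34.000 + 2 = 53.000
axis y: 1·-1.000 + 1 = 0.000
axis θ: 2·53.000 + -2 = 104.000


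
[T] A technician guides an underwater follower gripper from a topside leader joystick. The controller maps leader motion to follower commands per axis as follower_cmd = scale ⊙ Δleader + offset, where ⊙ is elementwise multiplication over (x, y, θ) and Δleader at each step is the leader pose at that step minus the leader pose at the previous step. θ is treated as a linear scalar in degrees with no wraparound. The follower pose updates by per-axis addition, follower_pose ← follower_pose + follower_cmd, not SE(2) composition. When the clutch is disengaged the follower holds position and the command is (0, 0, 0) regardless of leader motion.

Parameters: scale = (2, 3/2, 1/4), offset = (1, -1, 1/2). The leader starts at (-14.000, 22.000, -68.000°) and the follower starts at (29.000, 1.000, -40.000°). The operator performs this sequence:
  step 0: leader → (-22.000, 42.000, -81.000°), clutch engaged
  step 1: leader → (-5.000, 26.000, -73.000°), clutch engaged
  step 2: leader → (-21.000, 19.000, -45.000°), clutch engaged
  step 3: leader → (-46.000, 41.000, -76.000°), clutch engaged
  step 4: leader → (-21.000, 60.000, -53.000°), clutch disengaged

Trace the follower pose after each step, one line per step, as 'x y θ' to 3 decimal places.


step 0: Δleader=(-8.000, 20.000, -13.000°), engaged; cmd=(-15.000, 29.000, -2.750°) → follower=(14.000, 30.000, -42.750°)
step 1: Δleader=(17.000, -16.000, 8.000°), engaged; cmd=(35.000, -25.000, 2.500°) → follower=(49.000, 5.000, -40.250°)
step 2: Δleader=(-16.000, -7.000, 28.000°), engaged; cmd=(-31.000, -11.500, 7.500°) → follower=(18.000, -6.500, -32.750°)
step 3: Δleader=(-25.000, 22.000, -31.000°), engaged; cmd=(-49.000, 32.000, -7.250°) → follower=(-31.000, 25.500, -40.000°)
step 4: Δleader=(25.000, 19.000, 23.000°), disengaged; cmd=(0,0,0) → follower holds at (-31.000, 25.500, -40.000°)

14.000 30.000 -42.750
49.000 5.000 -40.250
18.000 -6.500 -32.750
-31.000 25.500 -40.000
-31.000 25.500 -40.000


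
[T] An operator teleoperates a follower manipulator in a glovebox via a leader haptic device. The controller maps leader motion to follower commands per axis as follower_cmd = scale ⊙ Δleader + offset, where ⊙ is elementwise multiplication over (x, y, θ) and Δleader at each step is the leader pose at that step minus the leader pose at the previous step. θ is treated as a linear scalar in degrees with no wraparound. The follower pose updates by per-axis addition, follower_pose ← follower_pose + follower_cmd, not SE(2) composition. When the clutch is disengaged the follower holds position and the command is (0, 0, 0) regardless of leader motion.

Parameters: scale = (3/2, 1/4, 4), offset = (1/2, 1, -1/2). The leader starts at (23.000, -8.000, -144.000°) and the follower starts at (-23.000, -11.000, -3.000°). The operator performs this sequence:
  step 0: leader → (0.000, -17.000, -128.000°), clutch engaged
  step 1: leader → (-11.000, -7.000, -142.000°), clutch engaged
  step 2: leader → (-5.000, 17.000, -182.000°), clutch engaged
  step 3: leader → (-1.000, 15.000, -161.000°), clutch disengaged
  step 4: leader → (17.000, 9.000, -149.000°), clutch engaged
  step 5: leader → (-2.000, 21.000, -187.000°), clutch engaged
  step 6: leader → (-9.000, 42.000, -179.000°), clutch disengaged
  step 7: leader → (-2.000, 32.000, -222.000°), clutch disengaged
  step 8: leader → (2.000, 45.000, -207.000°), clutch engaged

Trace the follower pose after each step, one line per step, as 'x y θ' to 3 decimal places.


-57.000 -12.250 60.500
-73.000 -8.750 4.000
-63.500 -1.750 -156.500
-63.500 -1.750 -156.500
-36.000 -2.250 -109.000
-64.000 1.750 -261.500
-64.000 1.750 -261.500
-64.000 1.750 -261.500
-57.500 6.000 -202.000

step 0: Δleader=(-23.000, -9.000, 16.000°), engaged; cmd=(-34.000, -1.250, 63.500°) → follower=(-57.000, -12.250, 60.500°)
step 1: Δleader=(-11.000, 10.000, -14.000°), engaged; cmd=(-16.000, 3.500, -56.500°) → follower=(-73.000, -8.750, 4.000°)
step 2: Δleader=(6.000, 24.000, -40.000°), engaged; cmd=(9.500, 7.000, -160.500°) → follower=(-63.500, -1.750, -156.500°)
step 3: Δleader=(4.000, -2.000, 21.000°), disengaged; cmd=(0,0,0) → follower holds at (-63.500, -1.750, -156.500°)
step 4: Δleader=(18.000, -6.000, 12.000°), engaged; cmd=(27.500, -0.500, 47.500°) → follower=(-36.000, -2.250, -109.000°)
step 5: Δleader=(-19.000, 12.000, -38.000°), engaged; cmd=(-28.000, 4.000, -152.500°) → follower=(-64.000, 1.750, -261.500°)
step 6: Δleader=(-7.000, 21.000, 8.000°), disengaged; cmd=(0,0,0) → follower holds at (-64.000, 1.750, -261.500°)
step 7: Δleader=(7.000, -10.000, -43.000°), disengaged; cmd=(0,0,0) → follower holds at (-64.000, 1.750, -261.500°)
step 8: Δleader=(4.000, 13.000, 15.000°), engaged; cmd=(6.500, 4.250, 59.500°) → follower=(-57.500, 6.000, -202.000°)


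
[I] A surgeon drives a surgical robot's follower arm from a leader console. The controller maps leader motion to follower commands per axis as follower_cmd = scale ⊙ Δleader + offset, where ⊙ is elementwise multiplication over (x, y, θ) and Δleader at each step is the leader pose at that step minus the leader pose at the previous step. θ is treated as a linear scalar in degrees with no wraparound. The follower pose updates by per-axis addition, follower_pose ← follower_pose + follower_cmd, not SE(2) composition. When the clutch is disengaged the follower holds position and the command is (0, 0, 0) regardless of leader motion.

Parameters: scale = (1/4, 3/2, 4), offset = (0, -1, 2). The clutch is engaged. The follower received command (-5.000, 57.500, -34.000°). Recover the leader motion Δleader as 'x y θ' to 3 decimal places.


-20.000 39.000 -9.000

axis x: (-5.000 − 0) / (1/4) = -20.000
axis y: (57.500 − -1) / (3/2) = 39.000
axis θ: (-34.000 − 2) / (4) = -9.000


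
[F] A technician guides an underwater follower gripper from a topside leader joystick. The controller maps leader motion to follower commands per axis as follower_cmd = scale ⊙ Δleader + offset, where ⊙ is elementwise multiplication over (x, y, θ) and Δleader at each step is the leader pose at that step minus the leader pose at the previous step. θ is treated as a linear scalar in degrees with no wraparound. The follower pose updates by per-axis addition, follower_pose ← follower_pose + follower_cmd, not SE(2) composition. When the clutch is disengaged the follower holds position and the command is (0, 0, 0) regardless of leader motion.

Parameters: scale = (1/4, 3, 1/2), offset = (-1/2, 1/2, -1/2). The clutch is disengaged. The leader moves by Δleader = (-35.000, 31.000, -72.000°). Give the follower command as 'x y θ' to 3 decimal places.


clutch disengaged → follower holds; cmd = (0, 0, 0)

0.000 0.000 0.000


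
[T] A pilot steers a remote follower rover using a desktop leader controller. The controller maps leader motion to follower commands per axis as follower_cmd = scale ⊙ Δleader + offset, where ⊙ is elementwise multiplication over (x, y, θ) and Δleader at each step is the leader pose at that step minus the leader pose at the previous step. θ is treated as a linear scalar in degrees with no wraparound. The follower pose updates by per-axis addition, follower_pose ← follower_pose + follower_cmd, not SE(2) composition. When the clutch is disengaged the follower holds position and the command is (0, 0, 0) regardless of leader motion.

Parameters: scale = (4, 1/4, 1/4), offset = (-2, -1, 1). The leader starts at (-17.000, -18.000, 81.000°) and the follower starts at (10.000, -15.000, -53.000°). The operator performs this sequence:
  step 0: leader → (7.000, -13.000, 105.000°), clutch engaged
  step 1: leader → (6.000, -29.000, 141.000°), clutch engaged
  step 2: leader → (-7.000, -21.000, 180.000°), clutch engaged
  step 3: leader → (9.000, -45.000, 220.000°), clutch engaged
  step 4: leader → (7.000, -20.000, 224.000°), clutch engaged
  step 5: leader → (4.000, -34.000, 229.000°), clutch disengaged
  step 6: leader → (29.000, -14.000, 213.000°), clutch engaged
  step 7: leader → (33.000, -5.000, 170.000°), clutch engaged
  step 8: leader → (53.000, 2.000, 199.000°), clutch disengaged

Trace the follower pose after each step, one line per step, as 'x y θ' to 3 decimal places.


104.000 -14.750 -46.000
98.000 -19.750 -36.000
44.000 -18.750 -25.250
106.000 -25.750 -14.250
96.000 -20.500 -12.250
96.000 -20.500 -12.250
194.000 -16.500 -15.250
208.000 -15.250 -25.000
208.000 -15.250 -25.000

step 0: Δleader=(24.000, 5.000, 24.000°), engaged; cmd=(94.000, 0.250, 7.000°) → follower=(104.000, -14.750, -46.000°)
step 1: Δleader=(-1.000, -16.000, 36.000°), engaged; cmd=(-6.000, -5.000, 10.000°) → follower=(98.000, -19.750, -36.000°)
step 2: Δleader=(-13.000, 8.000, 39.000°), engaged; cmd=(-54.000, 1.000, 10.750°) → follower=(44.000, -18.750, -25.250°)
step 3: Δleader=(16.000, -24.000, 40.000°), engaged; cmd=(62.000, -7.000, 11.000°) → follower=(106.000, -25.750, -14.250°)
step 4: Δleader=(-2.000, 25.000, 4.000°), engaged; cmd=(-10.000, 5.250, 2.000°) → follower=(96.000, -20.500, -12.250°)
step 5: Δleader=(-3.000, -14.000, 5.000°), disengaged; cmd=(0,0,0) → follower holds at (96.000, -20.500, -12.250°)
step 6: Δleader=(25.000, 20.000, -16.000°), engaged; cmd=(98.000, 4.000, -3.000°) → follower=(194.000, -16.500, -15.250°)
step 7: Δleader=(4.000, 9.000, -43.000°), engaged; cmd=(14.000, 1.250, -9.750°) → follower=(208.000, -15.250, -25.000°)
step 8: Δleader=(20.000, 7.000, 29.000°), disengaged; cmd=(0,0,0) → follower holds at (208.000, -15.250, -25.000°)


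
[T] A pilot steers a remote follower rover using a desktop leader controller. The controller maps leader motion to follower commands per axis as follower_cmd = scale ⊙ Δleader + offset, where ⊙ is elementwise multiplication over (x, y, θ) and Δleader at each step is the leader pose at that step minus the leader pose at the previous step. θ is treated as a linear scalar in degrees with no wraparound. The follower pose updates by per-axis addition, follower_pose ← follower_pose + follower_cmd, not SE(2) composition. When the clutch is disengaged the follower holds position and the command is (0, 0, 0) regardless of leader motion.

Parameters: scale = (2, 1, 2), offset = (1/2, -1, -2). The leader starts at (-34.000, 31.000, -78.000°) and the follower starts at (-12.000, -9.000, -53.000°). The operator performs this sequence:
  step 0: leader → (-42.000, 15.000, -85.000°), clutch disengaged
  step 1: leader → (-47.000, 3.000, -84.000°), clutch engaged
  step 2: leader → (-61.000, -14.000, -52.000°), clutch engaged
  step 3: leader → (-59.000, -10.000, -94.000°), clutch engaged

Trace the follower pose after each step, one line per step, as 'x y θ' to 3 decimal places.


step 0: Δleader=(-8.000, -16.000, -7.000°), disengaged; cmd=(0,0,0) → follower holds at (-12.000, -9.000, -53.000°)
step 1: Δleader=(-5.000, -12.000, 1.000°), engaged; cmd=(-9.500, -13.000, 0.000°) → follower=(-21.500, -22.000, -53.000°)
step 2: Δleader=(-14.000, -17.000, 32.000°), engaged; cmd=(-27.500, -18.000, 62.000°) → follower=(-49.000, -40.000, 9.000°)
step 3: Δleader=(2.000, 4.000, -42.000°), engaged; cmd=(4.500, 3.000, -86.000°) → follower=(-44.500, -37.000, -77.000°)

-12.000 -9.000 -53.000
-21.500 -22.000 -53.000
-49.000 -40.000 9.000
-44.500 -37.000 -77.000


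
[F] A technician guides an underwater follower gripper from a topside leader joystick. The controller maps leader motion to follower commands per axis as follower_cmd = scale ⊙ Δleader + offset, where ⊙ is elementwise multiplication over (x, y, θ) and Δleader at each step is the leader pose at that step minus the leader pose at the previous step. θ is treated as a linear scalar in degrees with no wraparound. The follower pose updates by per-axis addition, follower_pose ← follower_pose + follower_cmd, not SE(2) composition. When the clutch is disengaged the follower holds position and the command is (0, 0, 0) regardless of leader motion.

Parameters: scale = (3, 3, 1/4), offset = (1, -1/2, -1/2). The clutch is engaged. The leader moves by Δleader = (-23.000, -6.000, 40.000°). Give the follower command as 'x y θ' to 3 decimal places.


axis x: 3·-23.000 + 1 = -68.000
axis y: 3·-6.000 + -1/2 = -18.500
axis θ: 1/4·40.000 + -1/2 = 9.500

-68.000 -18.500 9.500


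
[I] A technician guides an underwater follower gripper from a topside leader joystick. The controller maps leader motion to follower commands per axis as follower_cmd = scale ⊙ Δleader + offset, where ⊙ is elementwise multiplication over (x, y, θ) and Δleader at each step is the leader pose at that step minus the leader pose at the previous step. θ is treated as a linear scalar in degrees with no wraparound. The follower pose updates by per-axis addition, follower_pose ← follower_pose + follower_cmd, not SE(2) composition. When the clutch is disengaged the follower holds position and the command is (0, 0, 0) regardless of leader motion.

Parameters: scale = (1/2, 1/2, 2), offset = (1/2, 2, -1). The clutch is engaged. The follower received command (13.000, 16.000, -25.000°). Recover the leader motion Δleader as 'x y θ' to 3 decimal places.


axis x: (13.000 − 1/2) / (1/2) = 25.000
axis y: (16.000 − 2) / (1/2) = 28.000
axis θ: (-25.000 − -1) / (2) = -12.000

25.000 28.000 -12.000


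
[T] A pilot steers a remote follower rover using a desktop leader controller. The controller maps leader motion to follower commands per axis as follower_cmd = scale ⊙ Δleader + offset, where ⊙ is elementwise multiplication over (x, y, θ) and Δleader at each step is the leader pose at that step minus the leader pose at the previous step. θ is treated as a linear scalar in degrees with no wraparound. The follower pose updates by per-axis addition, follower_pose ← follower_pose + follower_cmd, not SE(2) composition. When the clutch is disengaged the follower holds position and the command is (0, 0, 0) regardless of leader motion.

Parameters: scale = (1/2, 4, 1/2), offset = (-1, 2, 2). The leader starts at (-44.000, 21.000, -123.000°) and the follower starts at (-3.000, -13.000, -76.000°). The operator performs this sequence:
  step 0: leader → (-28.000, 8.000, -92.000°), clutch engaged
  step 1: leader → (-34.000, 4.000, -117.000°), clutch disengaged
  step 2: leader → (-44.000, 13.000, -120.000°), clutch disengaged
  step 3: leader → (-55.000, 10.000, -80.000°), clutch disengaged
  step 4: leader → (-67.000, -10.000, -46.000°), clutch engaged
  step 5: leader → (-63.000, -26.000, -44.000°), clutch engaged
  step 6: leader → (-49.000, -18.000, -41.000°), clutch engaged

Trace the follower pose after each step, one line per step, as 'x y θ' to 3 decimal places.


step 0: Δleader=(16.000, -13.000, 31.000°), engaged; cmd=(7.000, -50.000, 17.500°) → follower=(4.000, -63.000, -58.500°)
step 1: Δleader=(-6.000, -4.000, -25.000°), disengaged; cmd=(0,0,0) → follower holds at (4.000, -63.000, -58.500°)
step 2: Δleader=(-10.000, 9.000, -3.000°), disengaged; cmd=(0,0,0) → follower holds at (4.000, -63.000, -58.500°)
step 3: Δleader=(-11.000, -3.000, 40.000°), disengaged; cmd=(0,0,0) → follower holds at (4.000, -63.000, -58.500°)
step 4: Δleader=(-12.000, -20.000, 34.000°), engaged; cmd=(-7.000, -78.000, 19.000°) → follower=(-3.000, -141.000, -39.500°)
step 5: Δleader=(4.000, -16.000, 2.000°), engaged; cmd=(1.000, -62.000, 3.000°) → follower=(-2.000, -203.000, -36.500°)
step 6: Δleader=(14.000, 8.000, 3.000°), engaged; cmd=(6.000, 34.000, 3.500°) → follower=(4.000, -169.000, -33.000°)

4.000 -63.000 -58.500
4.000 -63.000 -58.500
4.000 -63.000 -58.500
4.000 -63.000 -58.500
-3.000 -141.000 -39.500
-2.000 -203.000 -36.500
4.000 -169.000 -33.000


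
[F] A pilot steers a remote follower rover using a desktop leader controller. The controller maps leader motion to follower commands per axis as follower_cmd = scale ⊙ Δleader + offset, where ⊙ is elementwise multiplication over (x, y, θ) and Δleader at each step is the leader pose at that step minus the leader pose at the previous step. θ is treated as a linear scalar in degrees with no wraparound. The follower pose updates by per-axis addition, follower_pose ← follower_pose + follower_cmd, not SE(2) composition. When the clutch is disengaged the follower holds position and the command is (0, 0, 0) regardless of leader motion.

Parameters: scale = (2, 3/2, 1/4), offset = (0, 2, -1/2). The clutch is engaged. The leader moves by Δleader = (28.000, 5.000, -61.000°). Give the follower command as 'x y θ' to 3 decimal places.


56.000 9.500 -15.750

axis x: 2·28.000 + 0 = 56.000
axis y: 3/2·5.000 + 2 = 9.500
axis θ: 1/4·-61.000 + -1/2 = -15.750


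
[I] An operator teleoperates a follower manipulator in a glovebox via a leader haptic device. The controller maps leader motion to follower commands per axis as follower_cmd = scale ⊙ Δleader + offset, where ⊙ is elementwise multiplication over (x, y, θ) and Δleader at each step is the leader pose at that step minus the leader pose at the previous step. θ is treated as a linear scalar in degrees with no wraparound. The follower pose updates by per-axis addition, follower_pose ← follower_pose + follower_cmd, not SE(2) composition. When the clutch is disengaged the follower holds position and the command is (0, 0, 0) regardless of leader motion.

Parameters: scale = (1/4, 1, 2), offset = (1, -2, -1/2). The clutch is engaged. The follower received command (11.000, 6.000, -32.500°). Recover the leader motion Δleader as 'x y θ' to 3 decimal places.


axis x: (11.000 − 1) / (1/4) = 40.000
axis y: (6.000 − -2) / (1) = 8.000
axis θ: (-32.500 − -1/2) / (2) = -16.000

40.000 8.000 -16.000


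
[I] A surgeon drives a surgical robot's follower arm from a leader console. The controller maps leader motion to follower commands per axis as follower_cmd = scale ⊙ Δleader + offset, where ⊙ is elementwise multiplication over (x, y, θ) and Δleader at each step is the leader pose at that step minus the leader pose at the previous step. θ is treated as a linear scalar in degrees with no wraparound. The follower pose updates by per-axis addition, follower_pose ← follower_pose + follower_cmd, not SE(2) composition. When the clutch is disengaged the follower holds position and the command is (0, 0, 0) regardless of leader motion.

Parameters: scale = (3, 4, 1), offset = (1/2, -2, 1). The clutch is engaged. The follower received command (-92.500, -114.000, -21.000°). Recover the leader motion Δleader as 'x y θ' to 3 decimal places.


axis x: (-92.500 − 1/2) / (3) = -31.000
axis y: (-114.000 − -2) / (4) = -28.000
axis θ: (-21.000 − 1) / (1) = -22.000

-31.000 -28.000 -22.000


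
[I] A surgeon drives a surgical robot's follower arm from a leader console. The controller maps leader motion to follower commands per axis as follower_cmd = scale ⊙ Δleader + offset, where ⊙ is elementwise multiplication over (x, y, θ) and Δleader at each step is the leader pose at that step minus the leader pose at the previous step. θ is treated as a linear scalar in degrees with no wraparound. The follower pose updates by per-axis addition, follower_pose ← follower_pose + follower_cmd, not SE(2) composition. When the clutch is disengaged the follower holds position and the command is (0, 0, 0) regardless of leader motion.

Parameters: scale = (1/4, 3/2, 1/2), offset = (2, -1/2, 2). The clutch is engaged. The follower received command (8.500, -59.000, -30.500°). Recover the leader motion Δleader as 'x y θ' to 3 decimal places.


axis x: (8.500 − 2) / (1/4) = 26.000
axis y: (-59.000 − -1/2) / (3/2) = -39.000
axis θ: (-30.500 − 2) / (1/2) = -65.000

26.000 -39.000 -65.000


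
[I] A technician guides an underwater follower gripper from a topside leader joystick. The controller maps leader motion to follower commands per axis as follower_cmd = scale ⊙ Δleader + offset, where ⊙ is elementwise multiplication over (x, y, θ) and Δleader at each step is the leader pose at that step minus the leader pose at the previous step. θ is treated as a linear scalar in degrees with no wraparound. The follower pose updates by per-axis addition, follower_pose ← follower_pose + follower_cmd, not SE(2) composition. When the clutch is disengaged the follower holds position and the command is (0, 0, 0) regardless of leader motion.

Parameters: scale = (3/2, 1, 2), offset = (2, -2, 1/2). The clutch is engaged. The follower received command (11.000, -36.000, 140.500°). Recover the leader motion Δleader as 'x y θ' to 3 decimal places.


6.000 -34.000 70.000

axis x: (11.000 − 2) / (3/2) = 6.000
axis y: (-36.000 − -2) / (1) = -34.000
axis θ: (140.500 − 1/2) / (2) = 70.000


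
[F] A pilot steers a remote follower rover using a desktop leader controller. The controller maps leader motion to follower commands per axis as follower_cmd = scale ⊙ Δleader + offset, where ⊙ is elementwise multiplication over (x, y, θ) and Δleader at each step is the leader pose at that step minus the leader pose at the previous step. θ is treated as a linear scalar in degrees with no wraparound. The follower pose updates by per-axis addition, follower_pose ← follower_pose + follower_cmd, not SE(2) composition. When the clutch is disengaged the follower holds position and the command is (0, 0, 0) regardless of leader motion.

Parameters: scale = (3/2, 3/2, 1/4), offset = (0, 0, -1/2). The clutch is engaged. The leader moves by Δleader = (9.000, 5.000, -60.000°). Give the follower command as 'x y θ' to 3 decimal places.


axis x: 3/2·9.000 + 0 = 13.500
axis y: 3/2·5.000 + 0 = 7.500
axis θ: 1/4·-60.000 + -1/2 = -15.500

13.500 7.500 -15.500


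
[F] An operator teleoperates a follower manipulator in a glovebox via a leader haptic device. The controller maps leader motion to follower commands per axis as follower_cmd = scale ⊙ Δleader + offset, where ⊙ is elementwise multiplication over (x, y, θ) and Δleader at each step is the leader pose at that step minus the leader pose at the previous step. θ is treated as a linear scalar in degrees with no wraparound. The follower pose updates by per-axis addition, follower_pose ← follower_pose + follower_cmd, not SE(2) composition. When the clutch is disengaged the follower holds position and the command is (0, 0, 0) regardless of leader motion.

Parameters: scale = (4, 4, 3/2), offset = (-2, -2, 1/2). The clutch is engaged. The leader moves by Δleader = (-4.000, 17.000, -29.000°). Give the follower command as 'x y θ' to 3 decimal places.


axis x: 4·-4.000 + -2 = -18.000
axis y: 4·17.000 + -2 = 66.000
axis θ: 3/2·-29.000 + 1/2 = -43.000

-18.000 66.000 -43.000


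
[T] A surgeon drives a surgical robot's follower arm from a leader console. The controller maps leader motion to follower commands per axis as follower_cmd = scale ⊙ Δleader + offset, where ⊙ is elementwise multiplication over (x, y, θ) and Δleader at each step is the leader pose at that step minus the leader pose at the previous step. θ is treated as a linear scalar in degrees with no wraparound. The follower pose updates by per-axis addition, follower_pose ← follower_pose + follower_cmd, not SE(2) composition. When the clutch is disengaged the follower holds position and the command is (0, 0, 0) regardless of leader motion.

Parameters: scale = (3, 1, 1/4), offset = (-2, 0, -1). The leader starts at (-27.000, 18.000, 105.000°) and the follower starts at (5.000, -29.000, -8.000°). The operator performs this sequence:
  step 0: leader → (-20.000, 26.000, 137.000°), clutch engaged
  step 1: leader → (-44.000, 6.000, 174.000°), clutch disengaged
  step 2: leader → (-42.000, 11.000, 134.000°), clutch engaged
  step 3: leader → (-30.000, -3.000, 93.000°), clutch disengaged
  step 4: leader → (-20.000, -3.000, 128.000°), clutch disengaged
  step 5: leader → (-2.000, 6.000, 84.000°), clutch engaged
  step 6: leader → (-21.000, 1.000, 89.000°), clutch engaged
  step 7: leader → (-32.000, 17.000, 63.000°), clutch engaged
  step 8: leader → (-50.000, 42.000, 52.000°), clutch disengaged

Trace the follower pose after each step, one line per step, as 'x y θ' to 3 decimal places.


step 0: Δleader=(7.000, 8.000, 32.000°), engaged; cmd=(19.000, 8.000, 7.000°) → follower=(24.000, -21.000, -1.000°)
step 1: Δleader=(-24.000, -20.000, 37.000°), disengaged; cmd=(0,0,0) → follower holds at (24.000, -21.000, -1.000°)
step 2: Δleader=(2.000, 5.000, -40.000°), engaged; cmd=(4.000, 5.000, -11.000°) → follower=(28.000, -16.000, -12.000°)
step 3: Δleader=(12.000, -14.000, -41.000°), disengaged; cmd=(0,0,0) → follower holds at (28.000, -16.000, -12.000°)
step 4: Δleader=(10.000, 0.000, 35.000°), disengaged; cmd=(0,0,0) → follower holds at (28.000, -16.000, -12.000°)
step 5: Δleader=(18.000, 9.000, -44.000°), engaged; cmd=(52.000, 9.000, -12.000°) → follower=(80.000, -7.000, -24.000°)
step 6: Δleader=(-19.000, -5.000, 5.000°), engaged; cmd=(-59.000, -5.000, 0.250°) → follower=(21.000, -12.000, -23.750°)
step 7: Δleader=(-11.000, 16.000, -26.000°), engaged; cmd=(-35.000, 16.000, -7.500°) → follower=(-14.000, 4.000, -31.250°)
step 8: Δleader=(-18.000, 25.000, -11.000°), disengaged; cmd=(0,0,0) → follower holds at (-14.000, 4.000, -31.250°)

24.000 -21.000 -1.000
24.000 -21.000 -1.000
28.000 -16.000 -12.000
28.000 -16.000 -12.000
28.000 -16.000 -12.000
80.000 -7.000 -24.000
21.000 -12.000 -23.750
-14.000 4.000 -31.250
-14.000 4.000 -31.250


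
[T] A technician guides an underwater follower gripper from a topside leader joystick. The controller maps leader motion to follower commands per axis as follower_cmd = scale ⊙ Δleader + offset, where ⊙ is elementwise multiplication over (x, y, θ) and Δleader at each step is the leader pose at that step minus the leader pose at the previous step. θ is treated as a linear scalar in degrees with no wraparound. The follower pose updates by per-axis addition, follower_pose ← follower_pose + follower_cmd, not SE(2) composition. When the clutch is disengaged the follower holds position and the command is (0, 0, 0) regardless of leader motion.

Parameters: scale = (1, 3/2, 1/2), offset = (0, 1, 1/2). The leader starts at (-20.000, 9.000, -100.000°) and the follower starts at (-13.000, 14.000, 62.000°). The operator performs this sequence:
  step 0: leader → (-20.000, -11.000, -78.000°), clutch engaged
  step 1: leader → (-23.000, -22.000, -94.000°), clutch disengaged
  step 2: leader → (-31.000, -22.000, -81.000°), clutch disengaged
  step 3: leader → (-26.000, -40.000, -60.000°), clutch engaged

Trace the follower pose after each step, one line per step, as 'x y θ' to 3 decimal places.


step 0: Δleader=(0.000, -20.000, 22.000°), engaged; cmd=(0.000, -29.000, 11.500°) → follower=(-13.000, -15.000, 73.500°)
step 1: Δleader=(-3.000, -11.000, -16.000°), disengaged; cmd=(0,0,0) → follower holds at (-13.000, -15.000, 73.500°)
step 2: Δleader=(-8.000, 0.000, 13.000°), disengaged; cmd=(0,0,0) → follower holds at (-13.000, -15.000, 73.500°)
step 3: Δleader=(5.000, -18.000, 21.000°), engaged; cmd=(5.000, -26.000, 11.000°) → follower=(-8.000, -41.000, 84.500°)

-13.000 -15.000 73.500
-13.000 -15.000 73.500
-13.000 -15.000 73.500
-8.000 -41.000 84.500


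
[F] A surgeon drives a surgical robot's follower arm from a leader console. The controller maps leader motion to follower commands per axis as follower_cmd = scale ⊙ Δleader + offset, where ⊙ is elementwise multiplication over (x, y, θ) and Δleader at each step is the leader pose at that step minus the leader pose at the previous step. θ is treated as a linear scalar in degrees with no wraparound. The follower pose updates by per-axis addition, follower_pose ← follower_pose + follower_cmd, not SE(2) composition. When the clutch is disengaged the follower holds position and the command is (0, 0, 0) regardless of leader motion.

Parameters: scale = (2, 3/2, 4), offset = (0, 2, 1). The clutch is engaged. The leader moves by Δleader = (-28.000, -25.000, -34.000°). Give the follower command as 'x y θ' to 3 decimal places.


-56.000 -35.500 -135.000

axis x: 2·-28.000 + 0 = -56.000
axis y: 3/2·-25.000 + 2 = -35.500
axis θ: 4·-34.000 + 1 = -135.000
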